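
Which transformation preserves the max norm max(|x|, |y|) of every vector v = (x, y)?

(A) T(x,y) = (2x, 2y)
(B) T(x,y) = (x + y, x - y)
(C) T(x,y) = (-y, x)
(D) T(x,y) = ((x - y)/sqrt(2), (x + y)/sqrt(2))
C

A transformation preserves a norm if ||T(v)|| = ||v|| for every v; a single vector where the norm changes rules an option out.

(A) T(x,y) = (2x, 2y): v = (1, 0) has norm max(|1|, |0|) = 1, but T(v) = (2, 0) has norm 2 -- not preserved.
(B) T(x,y) = (x + y, x - y): v = (1, 1) has norm max(|1|, |1|) = 1, but T(v) = (2, 0) has norm 2 -- not preserved.
(C) T(x,y) = (-y, x): preserves the norm -- it only permutes the coordinates and/or flips signs, which leaves max(|x|, |y|) unchanged.
(D) T(x,y) = ((x - y)/sqrt(2), (x + y)/sqrt(2)): v = (1, 0) has norm max(|1|, |0|) = 1, but T(v) = (sqrt(2)/2, sqrt(2)/2) has norm sqrt(2)/2 -- not preserved.

Therefore the answer is (C).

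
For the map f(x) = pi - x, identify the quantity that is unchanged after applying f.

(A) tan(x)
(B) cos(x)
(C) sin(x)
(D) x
C

For f(x) = pi - x:
sin(pi - x) = sin(x), so sine is invariant under this transformation.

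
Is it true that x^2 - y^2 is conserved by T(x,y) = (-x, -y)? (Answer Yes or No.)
Yes

Substitute T(x,y) = (-x, -y) into the expression and compare with the original.

Original: x^2 - y^2
After applying T: (-x)^2 - (-y)^2 = x^2 - y^2

This is identical to the original x^2 - y^2, so the expression is invariant.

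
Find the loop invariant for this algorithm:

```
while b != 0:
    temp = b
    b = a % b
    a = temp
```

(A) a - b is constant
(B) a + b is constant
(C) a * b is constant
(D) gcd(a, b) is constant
D

A loop invariant must hold before the first iteration and be re-established by every execution of the body.

(D) gcd(a, b) is constant: One iteration replaces (a, b) by (b, a mod b). Since a mod b = a - q*b for an integer q, any common divisor of a and b divides b and a mod b, and conversely; hence gcd(b, a mod b) = gcd(a, b). For instance (35, 10) -> (10, 5) keeps gcd = 5. At exit b = 0 and a = gcd of the original inputs.

The other options fail:
(A) a - b is constant: e.g. (a, b) = (35, 10) -> (10, 5): the difference goes from 25 to 5.
(B) a + b is constant: e.g. (a, b) = (35, 10) -> (10, 5): the sum goes from 45 to 15.
(C) a * b is constant: e.g. (a, b) = (35, 10) -> (10, 5): the product goes from 350 to 50.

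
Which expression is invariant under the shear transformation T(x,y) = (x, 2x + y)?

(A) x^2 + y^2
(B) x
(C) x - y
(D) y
B

Under the shear T(x,y) = (x, 2x + y):
Substitute the transformed coordinates into each option and compare with the original:
(A) x^2 + y^2  ->  (x)^2 + (2x + y)^2 = 5x^2 + 4xy + y^2   [differs from x^2 + y^2: not invariant]
(B) x  ->  (x) = x   [equals x: invariant]
(C) x - y  ->  (x) - (2x + y) = -x - y   [differs from x - y: not invariant]
(D) y  ->  (2x + y) = 2x + y   [differs from y: not invariant]

Only option (B), x, is unchanged by the transformation.
A vertical shear moves points parallel to the y-axis, so the x-coordinate (and any function of x alone) is unchanged.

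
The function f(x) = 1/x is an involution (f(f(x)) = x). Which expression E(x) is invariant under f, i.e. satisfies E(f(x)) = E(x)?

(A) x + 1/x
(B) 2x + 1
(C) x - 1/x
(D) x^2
A

Replace x by f(x) = 1/x in each option and simplify. As a quick numerical cross-check, also compare E(5) with E(f(5)) = E(1/5).

(A) x + 1/x  ->  (1/x) + 1/(1/x), which simplifies back to x + 1/x; check: E(5) = 26/5, E(1/5) = 26/5.   [invariant]
(B) 2x + 1  ->  2(1/x) + 1 = (x + 2)/x; check: E(5) = 11 but E(1/5) = 7/5.   [not invariant]
(C) x - 1/x  ->  (1/x) - 1/(1/x) = -x + 1/x; check: E(5) = 24/5 but E(1/5) = -24/5.   [not invariant]
(D) x^2  ->  (1/x)^2 = x^(-2); check: E(5) = 25 but E(1/5) = 1/25.   [not invariant]

Only (A) is unchanged. E is symmetric under swapping x with f(x) = 1/x, which is exactly what an involution does.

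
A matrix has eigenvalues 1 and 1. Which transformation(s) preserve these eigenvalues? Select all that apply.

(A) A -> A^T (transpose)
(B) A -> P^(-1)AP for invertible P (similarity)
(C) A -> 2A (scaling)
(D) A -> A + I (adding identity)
A and B

Eigenvalues are preserved by:
1. Similarity transformations: A -> P^(-1)AP (same characteristic polynomial)
2. Transpose: A^T has the same eigenvalues as A

Eigenvalues are NOT preserved by:
- Adding identity: eigenvalues become 1+1, 1+1
- Scaling: eigenvalues become 2, 2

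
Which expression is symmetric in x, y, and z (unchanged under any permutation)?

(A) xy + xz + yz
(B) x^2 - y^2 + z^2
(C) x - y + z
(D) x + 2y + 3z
A

A symmetric expression is unchanged when the variables are permuted; here the transformation to test is the swap (x, y) -> (y, x).
A symmetric expression must survive every permutation; the single swap x <-> y already eliminates the distractors, and the keyed expression is also unchanged by x <-> z and y <-> z (each variable enters it in exactly the same way).
Substitute the transformed coordinates into each option and compare with the original:
(A) xy + xz + yz  ->  (y)(x) + (y)z + (x)z = xy + xz + yz   [equals xy + xz + yz: invariant]
(B) x^2 - y^2 + z^2  ->  (y)^2 - (x)^2 + z^2 = -x^2 + y^2 + z^2   [differs from x^2 - y^2 + z^2: not invariant]
(C) x - y + z  ->  (y) - (x) + z = -x + y + z   [differs from x - y + z: not invariant]
(D) x + 2y + 3z  ->  (y) + 2(x) + 3z = 2x + y + 3z   [differs from x + 2y + 3z: not invariant]

Only option (A), xy + xz + yz, is unchanged by the transformation.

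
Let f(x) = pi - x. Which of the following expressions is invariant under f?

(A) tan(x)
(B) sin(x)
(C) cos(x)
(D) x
B

For f(x) = pi - x:
sin(pi - x) = sin(x), so sine is invariant under this transformation.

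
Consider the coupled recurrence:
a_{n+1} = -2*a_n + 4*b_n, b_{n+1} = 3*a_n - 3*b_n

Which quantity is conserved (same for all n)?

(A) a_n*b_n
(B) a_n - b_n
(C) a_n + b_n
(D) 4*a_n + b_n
C

Replace a_n by a_{n+1} = -2*a_n + 4*b_n and b_n by b_{n+1} = 3*a_n - 3*b_n in each option and simplify:
(A) a_n*b_n  ->  (-2*a_n + 4*b_n)*(3*a_n - 3*b_n) = -6*a_n^2 + 18*a_n*b_n - 12*b_n^2   [not conserved]
(B) a_n - b_n  ->  (-2*a_n + 4*b_n) - (3*a_n - 3*b_n) = -5*a_n + 7*b_n   [not conserved]
(C) a_n + b_n  ->  (-2*a_n + 4*b_n) + (3*a_n - 3*b_n) = a_n + b_n   [conserved]
(D) 4*a_n + b_n  ->  4*(-2*a_n + 4*b_n) + (3*a_n - 3*b_n) = -5*a_n + 13*b_n   [not conserved]

Only (C) a_n + b_n returns to itself after one step, so it is the conserved quantity.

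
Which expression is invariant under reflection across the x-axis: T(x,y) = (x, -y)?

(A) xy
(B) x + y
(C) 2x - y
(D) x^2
D

The map is reflection across the x-axis: T(x,y) = (x, -y).
Substitute the transformed coordinates into each option and compare with the original:
(A) xy  ->  (x)(-y) = -xy   [differs from xy: not invariant]
(B) x + y  ->  (x) + (-y) = x - y   [differs from x + y: not invariant]
(C) 2x - y  ->  2(x) - (-y) = 2x + y   [differs from 2x - y: not invariant]
(D) x^2  ->  (x)^2 = x^2   [equals x^2: invariant]

Only option (D), x^2, is unchanged by the transformation.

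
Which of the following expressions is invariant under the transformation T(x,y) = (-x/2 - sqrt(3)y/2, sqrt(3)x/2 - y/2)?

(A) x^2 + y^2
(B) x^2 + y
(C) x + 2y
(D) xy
A

An expression E(x,y) is invariant under T if E(T(x,y)) = E(x,y). Here T(x,y) = (-x/2 - sqrt(3)y/2, sqrt(3)x/2 - y/2).
Substitute the transformed coordinates into each option and compare with the original:
(A) x^2 + y^2  ->  (-x/2 - sqrt(3)y/2)^2 + (sqrt(3)x/2 - y/2)^2 = x^2 + y^2   [equals x^2 + y^2: invariant]
(B) x^2 + y  ->  (-x/2 - sqrt(3)y/2)^2 + (sqrt(3)x/2 - y/2) = x^2/4 + sqrt(3)xy/2 + sqrt(3)x/2 + 3y^2/4 - y/2   [differs from x^2 + y: not invariant]
(C) x + 2y  ->  (-x/2 - sqrt(3)y/2) + 2(sqrt(3)x/2 - y/2) = -x/2 + sqrt(3)x - y - sqrt(3)y/2   [differs from x + 2y: not invariant]
(D) xy  ->  (-x/2 - sqrt(3)y/2)(sqrt(3)x/2 - y/2) = -sqrt(3)x^2/4 - xy/2 + sqrt(3)y^2/4   [differs from xy: not invariant]

Only option (A), x^2 + y^2, is unchanged by the transformation.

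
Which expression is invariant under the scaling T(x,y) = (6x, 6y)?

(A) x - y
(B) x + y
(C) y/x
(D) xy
C

Under the uniform scaling T(x,y) = (6x, 6y):
Substitute the transformed coordinates into each option and compare with the original:
(A) x - y  ->  (6x) - (6y) = 6x - 6y   [differs from x - y: not invariant]
(B) x + y  ->  (6x) + (6y) = 6x + 6y   [differs from x + y: not invariant]
(C) y/x  ->  (6y)/(6x) = y/x   [equals y/x: invariant]
(D) xy  ->  (6x)(6y) = 36xy   [differs from xy: not invariant]

Only option (C), y/x, is unchanged by the transformation.
The common factor 6 cancels in a ratio of coordinates, while sums, products and sums of squares pick up factors of 6 or 36.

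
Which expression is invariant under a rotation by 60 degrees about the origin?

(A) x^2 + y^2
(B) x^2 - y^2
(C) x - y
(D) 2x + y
A

A rotation by 60 degrees sends (x, y) to (x/2 - sqrt(3)y/2, sqrt(3)x/2 + y/2).
Substitute the transformed coordinates into each option and compare with the original:
(A) x^2 + y^2  ->  (x/2 - sqrt(3)y/2)^2 + (sqrt(3)x/2 + y/2)^2 = x^2 + y^2   [equals x^2 + y^2: invariant]
(B) x^2 - y^2  ->  (x/2 - sqrt(3)y/2)^2 - (sqrt(3)x/2 + y/2)^2 = -x^2/2 - sqrt(3)xy + y^2/2   [differs from x^2 - y^2: not invariant]
(C) x - y  ->  (x/2 - sqrt(3)y/2) - (sqrt(3)x/2 + y/2) = -sqrt(3)x/2 + x/2 - sqrt(3)y/2 - y/2   [differs from x - y: not invariant]
(D) 2x + y  ->  2(x/2 - sqrt(3)y/2) + (sqrt(3)x/2 + y/2) = sqrt(3)x/2 + x - sqrt(3)y + y/2   [differs from 2x + y: not invariant]

Only option (A), x^2 + y^2, is unchanged by the transformation.
Geometrically, x^2 + y^2 is the squared distance from the origin, which every rotation about the origin preserves.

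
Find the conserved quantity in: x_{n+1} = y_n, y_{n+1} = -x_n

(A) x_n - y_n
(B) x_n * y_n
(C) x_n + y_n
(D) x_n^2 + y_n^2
D

For the recurrence x_{n+1} = y_n, y_{n+1} = -x_n:

x_{n+1}^2 + y_{n+1}^2 = y_n^2 + (-x_n)^2 = x_n^2 + y_n^2
The sum of squares is conserved (like energy in a harmonic oscillator).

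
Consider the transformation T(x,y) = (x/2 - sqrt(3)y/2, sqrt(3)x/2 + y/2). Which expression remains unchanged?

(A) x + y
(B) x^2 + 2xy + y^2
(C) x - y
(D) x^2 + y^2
D

An expression E(x,y) is invariant under T if E(T(x,y)) = E(x,y). Here T(x,y) = (x/2 - sqrt(3)y/2, sqrt(3)x/2 + y/2).
Substitute the transformed coordinates into each option and compare with the original:
(A) x + y  ->  (x/2 - sqrt(3)y/2) + (sqrt(3)x/2 + y/2) = x/2 + sqrt(3)x/2 - sqrt(3)y/2 + y/2   [differs from x + y: not invariant]
(B) x^2 + 2xy + y^2  ->  (x/2 - sqrt(3)y/2)^2 + 2(x/2 - sqrt(3)y/2)(sqrt(3)x/2 + y/2) + (sqrt(3)x/2 + y/2)^2 = sqrt(3)x^2/2 + x^2 - xy - sqrt(3)y^2/2 + y^2   [differs from x^2 + 2xy + y^2: not invariant]
(C) x - y  ->  (x/2 - sqrt(3)y/2) - (sqrt(3)x/2 + y/2) = -sqrt(3)x/2 + x/2 - sqrt(3)y/2 - y/2   [differs from x - y: not invariant]
(D) x^2 + y^2  ->  (x/2 - sqrt(3)y/2)^2 + (sqrt(3)x/2 + y/2)^2 = x^2 + y^2   [equals x^2 + y^2: invariant]

Only option (D), x^2 + y^2, is unchanged by the transformation.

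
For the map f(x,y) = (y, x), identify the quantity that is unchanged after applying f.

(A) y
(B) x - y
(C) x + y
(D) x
C

For f(x,y) = (y, x):
After applying f: x' = y, y' = x. So x' + y' = y + x = x + y.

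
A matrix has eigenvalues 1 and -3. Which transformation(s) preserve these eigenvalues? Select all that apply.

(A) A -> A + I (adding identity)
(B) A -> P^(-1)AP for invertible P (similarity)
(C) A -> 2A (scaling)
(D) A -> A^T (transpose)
B and D

Eigenvalues are preserved by:
1. Similarity transformations: A -> P^(-1)AP (same characteristic polynomial)
2. Transpose: A^T has the same eigenvalues as A

Eigenvalues are NOT preserved by:
- Adding identity: eigenvalues become 1+1, -3+1
- Scaling: eigenvalues become 2, -6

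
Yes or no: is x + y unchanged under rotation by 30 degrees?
No

Applying rotation by 30 degrees: x' = x*cos(30 degrees) - y*sin(30 degrees) = sqrt(3)x/2 - y/2, y' = x*sin(30 degrees) + y*cos(30 degrees) = x/2 + sqrt(3)y/2

Substituting into x + y:
(sqrt(3)x/2 - y/2) + (x/2 + sqrt(3)y/2)
= x/2 + sqrt(3)x/2 - y/2 + sqrt(3)y/2

This differs from the original expression x + y, so it is NOT invariant.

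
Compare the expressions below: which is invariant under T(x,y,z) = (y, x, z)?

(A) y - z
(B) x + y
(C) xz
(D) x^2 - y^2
B

Apply T(x,y,z) = (y, x, z) to each option, i.e. replace (x, y, z) by the transformed coordinates.
Substitute the transformed coordinates into each option and compare with the original:
(A) y - z  ->  (x) - (z) = x - z   [differs from y - z: not invariant]
(B) x + y  ->  (y) + (x) = x + y   [equals x + y: invariant]
(C) xz  ->  (y)(z) = yz   [differs from xz: not invariant]
(D) x^2 - y^2  ->  (y)^2 - (x)^2 = -x^2 + y^2   [differs from x^2 - y^2: not invariant]

Only option (B), x + y, is unchanged by the transformation.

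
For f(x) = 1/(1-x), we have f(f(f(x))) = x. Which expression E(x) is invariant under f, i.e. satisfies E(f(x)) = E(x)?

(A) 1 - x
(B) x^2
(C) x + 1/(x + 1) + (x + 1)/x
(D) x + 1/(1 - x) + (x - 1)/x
D

Replace x by f(x) = 1/(1 - x) in each option and simplify. As a quick numerical cross-check, also compare E(4) with E(f(4)) = E(-1/3).

(A) 1 - x  ->  1 - (1/(1 - x)) = x/(x - 1); check: E(4) = -3 but E(-1/3) = 4/3.   [not invariant]
(B) x^2  ->  (1/(1 - x))^2 = (x - 1)^(-2); check: E(4) = 16 but E(-1/3) = 1/9.   [not invariant]
(C) x + 1/(x + 1) + (x + 1)/x  ->  (1/(1 - x)) + 1/((1/(1 - x)) + 1) + ((1/(1 - x)) + 1)/(1/(1 - x)) = (-x^3 + 6x^2 - 11x + 7)/(x^2 - 3x + 2); check: E(4) = 109/20 but E(-1/3) = -5/6.   [not invariant]
(D) x + 1/(1 - x) + (x - 1)/x  ->  (1/(1 - x)) + 1/(1 - (1/(1 - x))) + ((1/(1 - x)) - 1)/(1/(1 - x)), which simplifies back to x + 1/(1 - x) + (x - 1)/x; check: E(4) = 53/12, E(-1/3) = 53/12.   [invariant]

Only (D) is unchanged. Indeed f(f(x)) = 1/(1 - 1/(1-x)) = (1-x)/(-x) = (x-1)/x, so E(x) = x + f(x) + f(f(x)) is the sum over the whole 3-cycle; applying f just permutes the three terms cyclically (x -> f(x) -> f(f(x)) -> x), leaving the sum unchanged.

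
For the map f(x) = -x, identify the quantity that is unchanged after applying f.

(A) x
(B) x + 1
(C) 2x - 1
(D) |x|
D

For f(x) = -x:
Applying f replaces x by -x. Since |-x| = |x|, the absolute value is unchanged by f, whereas x -> -x, 2x - 1 -> -2x - 1 and x + 1 -> -x + 1 all change.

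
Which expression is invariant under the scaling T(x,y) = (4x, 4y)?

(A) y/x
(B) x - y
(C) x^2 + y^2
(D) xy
A

Under the uniform scaling T(x,y) = (4x, 4y):
Substitute the transformed coordinates into each option and compare with the original:
(A) y/x  ->  (4y)/(4x) = y/x   [equals y/x: invariant]
(B) x - y  ->  (4x) - (4y) = 4x - 4y   [differs from x - y: not invariant]
(C) x^2 + y^2  ->  (4x)^2 + (4y)^2 = 16x^2 + 16y^2   [differs from x^2 + y^2: not invariant]
(D) xy  ->  (4x)(4y) = 16xy   [differs from xy: not invariant]

Only option (A), y/x, is unchanged by the transformation.
The common factor 4 cancels in a ratio of coordinates, while sums, products and sums of squares pick up factors of 4 or 16.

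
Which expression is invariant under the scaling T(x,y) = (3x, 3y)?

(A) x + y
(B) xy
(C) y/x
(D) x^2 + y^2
C

Under the uniform scaling T(x,y) = (3x, 3y):
Substitute the transformed coordinates into each option and compare with the original:
(A) x + y  ->  (3x) + (3y) = 3x + 3y   [differs from x + y: not invariant]
(B) xy  ->  (3x)(3y) = 9xy   [differs from xy: not invariant]
(C) y/x  ->  (3y)/(3x) = y/x   [equals y/x: invariant]
(D) x^2 + y^2  ->  (3x)^2 + (3y)^2 = 9x^2 + 9y^2   [differs from x^2 + y^2: not invariant]

Only option (C), y/x, is unchanged by the transformation.
The common factor 3 cancels in a ratio of coordinates, while sums, products and sums of squares pick up factors of 3 or 9.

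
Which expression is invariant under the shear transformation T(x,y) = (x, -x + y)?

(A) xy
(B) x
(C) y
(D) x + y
B

Under the shear T(x,y) = (x, -x + y):
Substitute the transformed coordinates into each option and compare with the original:
(A) xy  ->  (x)(-x + y) = -x^2 + xy   [differs from xy: not invariant]
(B) x  ->  (x) = x   [equals x: invariant]
(C) y  ->  (-x + y) = -x + y   [differs from y: not invariant]
(D) x + y  ->  (x) + (-x + y) = y   [differs from x + y: not invariant]

Only option (B), x, is unchanged by the transformation.
A vertical shear moves points parallel to the y-axis, so the x-coordinate (and any function of x alone) is unchanged.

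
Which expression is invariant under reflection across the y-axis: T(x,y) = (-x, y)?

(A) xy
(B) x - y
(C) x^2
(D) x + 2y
C

The map is reflection across the y-axis: T(x,y) = (-x, y).
Substitute the transformed coordinates into each option and compare with the original:
(A) xy  ->  (-x)(y) = -xy   [differs from xy: not invariant]
(B) x - y  ->  (-x) - (y) = -x - y   [differs from x - y: not invariant]
(C) x^2  ->  (-x)^2 = x^2   [equals x^2: invariant]
(D) x + 2y  ->  (-x) + 2(y) = -x + 2y   [differs from x + 2y: not invariant]

Only option (C), x^2, is unchanged by the transformation.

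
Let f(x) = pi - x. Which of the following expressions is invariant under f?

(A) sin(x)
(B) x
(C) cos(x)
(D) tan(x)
A

For f(x) = pi - x:
sin(pi - x) = sin(x), so sine is invariant under this transformation.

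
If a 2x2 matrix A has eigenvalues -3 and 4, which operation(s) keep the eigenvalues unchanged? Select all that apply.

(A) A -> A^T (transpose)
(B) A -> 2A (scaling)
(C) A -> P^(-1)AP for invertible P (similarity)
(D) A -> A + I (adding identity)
A and C

Eigenvalues are preserved by:
1. Similarity transformations: A -> P^(-1)AP (same characteristic polynomial)
2. Transpose: A^T has the same eigenvalues as A

Eigenvalues are NOT preserved by:
- Adding identity: eigenvalues become -3+1, 4+1
- Scaling: eigenvalues become -6, 8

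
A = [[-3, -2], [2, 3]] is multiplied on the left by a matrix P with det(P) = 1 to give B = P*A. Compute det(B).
-5

By the multiplicative property of determinants, det(B) = det(P*A) = det(P) * det(A) = det(A),
so the determinant is invariant under multiplication by any determinant-1 matrix; we just need det(A).

det(A) = (-3)(3) - (-2)(2) = -9 - (-4) = -5

Therefore det(B) = 1 * (-5) = -5.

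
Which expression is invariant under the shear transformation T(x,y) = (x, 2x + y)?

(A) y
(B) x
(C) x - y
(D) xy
B

Under the shear T(x,y) = (x, 2x + y):
Substitute the transformed coordinates into each option and compare with the original:
(A) y  ->  (2x + y) = 2x + y   [differs from y: not invariant]
(B) x  ->  (x) = x   [equals x: invariant]
(C) x - y  ->  (x) - (2x + y) = -x - y   [differs from x - y: not invariant]
(D) xy  ->  (x)(2x + y) = 2x^2 + xy   [differs from xy: not invariant]

Only option (B), x, is unchanged by the transformation.
A vertical shear moves points parallel to the y-axis, so the x-coordinate (and any function of x alone) is unchanged.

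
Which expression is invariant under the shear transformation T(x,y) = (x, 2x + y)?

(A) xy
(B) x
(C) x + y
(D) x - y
B

Under the shear T(x,y) = (x, 2x + y):
Substitute the transformed coordinates into each option and compare with the original:
(A) xy  ->  (x)(2x + y) = 2x^2 + xy   [differs from xy: not invariant]
(B) x  ->  (x) = x   [equals x: invariant]
(C) x + y  ->  (x) + (2x + y) = 3x + y   [differs from x + y: not invariant]
(D) x - y  ->  (x) - (2x + y) = -x - y   [differs from x - y: not invariant]

Only option (B), x, is unchanged by the transformation.
A vertical shear moves points parallel to the y-axis, so the x-coordinate (and any function of x alone) is unchanged.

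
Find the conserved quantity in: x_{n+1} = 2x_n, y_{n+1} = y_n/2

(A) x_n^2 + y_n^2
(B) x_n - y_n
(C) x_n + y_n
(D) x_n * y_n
D

For the recurrence x_{n+1} = 2x_n, y_{n+1} = y_n/2:

x_{n+1} * y_{n+1} = (2x_n) * (y_n/2) = x_n * y_n
The product is conserved.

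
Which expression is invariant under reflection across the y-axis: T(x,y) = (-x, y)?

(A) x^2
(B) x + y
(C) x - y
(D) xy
A

The map is reflection across the y-axis: T(x,y) = (-x, y).
Substitute the transformed coordinates into each option and compare with the original:
(A) x^2  ->  (-x)^2 = x^2   [equals x^2: invariant]
(B) x + y  ->  (-x) + (y) = -x + y   [differs from x + y: not invariant]
(C) x - y  ->  (-x) - (y) = -x - y   [differs from x - y: not invariant]
(D) xy  ->  (-x)(y) = -xy   [differs from xy: not invariant]

Only option (A), x^2, is unchanged by the transformation.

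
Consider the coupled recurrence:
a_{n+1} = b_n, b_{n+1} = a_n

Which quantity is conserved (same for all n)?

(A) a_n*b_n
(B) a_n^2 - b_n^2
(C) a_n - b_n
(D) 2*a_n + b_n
A

Replace a_n by a_{n+1} = b_n and b_n by b_{n+1} = a_n in each option and simplify:
(A) a_n*b_n  ->  (b_n)*(a_n) = a_n*b_n   [conserved]
(B) a_n^2 - b_n^2  ->  (b_n)^2 - (a_n)^2 = -a_n^2 + b_n^2   [not conserved]
(C) a_n - b_n  ->  (b_n) - (a_n) = -a_n + b_n   [not conserved]
(D) 2*a_n + b_n  ->  2*(b_n) + (a_n) = a_n + 2*b_n   [not conserved]

Only (A) a_n*b_n returns to itself after one step, so it is the conserved quantity.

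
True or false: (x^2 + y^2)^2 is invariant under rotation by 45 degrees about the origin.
True

Applying rotation by 45 degrees: x' = x*cos(45 degrees) - y*sin(45 degrees) = sqrt(2)x/2 - sqrt(2)y/2, y' = x*sin(45 degrees) + y*cos(45 degrees) = sqrt(2)x/2 + sqrt(2)y/2

Substituting into (x^2 + y^2)^2:
((sqrt(2)x/2 - sqrt(2)y/2)^2 + (sqrt(2)x/2 + sqrt(2)y/2)^2)^2
= x^4 + 2x^2y^2 + y^4 = (x^2 + y^2)^2

This equals the original expression (x^2 + y^2)^2, so it IS invariant.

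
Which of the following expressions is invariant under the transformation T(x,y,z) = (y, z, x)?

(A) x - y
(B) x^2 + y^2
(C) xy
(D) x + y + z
D

Apply T(x,y,z) = (y, z, x) to each option, i.e. replace (x, y, z) by the transformed coordinates.
Substitute the transformed coordinates into each option and compare with the original:
(A) x - y  ->  (y) - (z) = y - z   [differs from x - y: not invariant]
(B) x^2 + y^2  ->  (y)^2 + (z)^2 = y^2 + z^2   [differs from x^2 + y^2: not invariant]
(C) xy  ->  (y)(z) = yz   [differs from xy: not invariant]
(D) x + y + z  ->  (y) + (z) + (x) = x + y + z   [equals x + y + z: invariant]

Only option (D), x + y + z, is unchanged by the transformation.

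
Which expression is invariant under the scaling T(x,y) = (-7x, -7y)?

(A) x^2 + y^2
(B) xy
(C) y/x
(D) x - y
C

Under the uniform scaling T(x,y) = (-7x, -7y):
Substitute the transformed coordinates into each option and compare with the original:
(A) x^2 + y^2  ->  (-7x)^2 + (-7y)^2 = 49x^2 + 49y^2   [differs from x^2 + y^2: not invariant]
(B) xy  ->  (-7x)(-7y) = 49xy   [differs from xy: not invariant]
(C) y/x  ->  (-7y)/(-7x) = y/x   [equals y/x: invariant]
(D) x - y  ->  (-7x) - (-7y) = -7x + 7y   [differs from x - y: not invariant]

Only option (C), y/x, is unchanged by the transformation.
The common factor -7 cancels in a ratio of coordinates, while sums, products and sums of squares pick up factors of -7 or 49.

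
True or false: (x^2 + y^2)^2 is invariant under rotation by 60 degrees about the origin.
True

Applying rotation by 60 degrees: x' = x*cos(60 degrees) - y*sin(60 degrees) = x/2 - sqrt(3)y/2, y' = x*sin(60 degrees) + y*cos(60 degrees) = sqrt(3)x/2 + y/2

Substituting into (x^2 + y^2)^2:
((x/2 - sqrt(3)y/2)^2 + (sqrt(3)x/2 + y/2)^2)^2
= x^4 + 2x^2y^2 + y^4 = (x^2 + y^2)^2

This equals the original expression (x^2 + y^2)^2, so it IS invariant.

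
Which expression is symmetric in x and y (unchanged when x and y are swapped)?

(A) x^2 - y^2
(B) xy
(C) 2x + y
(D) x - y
B

A symmetric expression is unchanged when the variables are permuted; here the transformation to test is the swap (x, y) -> (y, x).
Substitute the transformed coordinates into each option and compare with the original:
(A) x^2 - y^2  ->  (y)^2 - (x)^2 = -x^2 + y^2   [differs from x^2 - y^2: not invariant]
(B) xy  ->  (y)(x) = xy   [equals xy: invariant]
(C) 2x + y  ->  2(y) + (x) = x + 2y   [differs from 2x + y: not invariant]
(D) x - y  ->  (y) - (x) = -x + y   [differs from x - y: not invariant]

Only option (B), xy, is unchanged by the transformation.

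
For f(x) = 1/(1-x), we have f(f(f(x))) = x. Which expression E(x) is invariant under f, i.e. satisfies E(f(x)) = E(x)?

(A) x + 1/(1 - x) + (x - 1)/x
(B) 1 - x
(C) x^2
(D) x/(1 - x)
A

Replace x by f(x) = 1/(1 - x) in each option and simplify. As a quick numerical cross-check, also compare E(3) with E(f(3)) = E(-1/2).

(A) x + 1/(1 - x) + (x - 1)/x  ->  (1/(1 - x)) + 1/(1 - (1/(1 - x))) + ((1/(1 - x)) - 1)/(1/(1 - x)), which simplifies back to x + 1/(1 - x) + (x - 1)/x; check: E(3) = 19/6, E(-1/2) = 19/6.   [invariant]
(B) 1 - x  ->  1 - (1/(1 - x)) = x/(x - 1); check: E(3) = -2 but E(-1/2) = 3/2.   [not invariant]
(C) x^2  ->  (1/(1 - x))^2 = (x - 1)^(-2); check: E(3) = 9 but E(-1/2) = 1/4.   [not invariant]
(D) x/(1 - x)  ->  (1/(1 - x))/(1 - (1/(1 - x))) = -1/x; check: E(3) = -3/2 but E(-1/2) = -1/3.   [not invariant]

Only (A) is unchanged. Indeed f(f(x)) = 1/(1 - 1/(1-x)) = (1-x)/(-x) = (x-1)/x, so E(x) = x + f(x) + f(f(x)) is the sum over the whole 3-cycle; applying f just permutes the three terms cyclically (x -> f(x) -> f(f(x)) -> x), leaving the sum unchanged.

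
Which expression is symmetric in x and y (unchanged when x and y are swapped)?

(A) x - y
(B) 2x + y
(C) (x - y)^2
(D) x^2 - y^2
C

A symmetric expression is unchanged when the variables are permuted; here the transformation to test is the swap (x, y) -> (y, x).
Substitute the transformed coordinates into each option and compare with the original:
(A) x - y  ->  (y) - (x) = -x + y   [differs from x - y: not invariant]
(B) 2x + y  ->  2(y) + (x) = x + 2y   [differs from 2x + y: not invariant]
(C) (x - y)^2  ->  ((y) - (x))^2 = x^2 - 2xy + y^2   [equals (x - y)^2: invariant]
(D) x^2 - y^2  ->  (y)^2 - (x)^2 = -x^2 + y^2   [differs from x^2 - y^2: not invariant]

Only option (C), (x - y)^2, is unchanged by the transformation.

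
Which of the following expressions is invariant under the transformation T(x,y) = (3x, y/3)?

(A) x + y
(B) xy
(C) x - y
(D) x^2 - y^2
B

An expression E(x,y) is invariant under T if E(T(x,y)) = E(x,y). Here T(x,y) = (3x, y/3).
Substitute the transformed coordinates into each option and compare with the original:
(A) x + y  ->  (3x) + (y/3) = 3x + y/3   [differs from x + y: not invariant]
(B) xy  ->  (3x)(y/3) = xy   [equals xy: invariant]
(C) x - y  ->  (3x) - (y/3) = 3x - y/3   [differs from x - y: not invariant]
(D) x^2 - y^2  ->  (3x)^2 - (y/3)^2 = 9x^2 - y^2/9   [differs from x^2 - y^2: not invariant]

Only option (B), xy, is unchanged by the transformation.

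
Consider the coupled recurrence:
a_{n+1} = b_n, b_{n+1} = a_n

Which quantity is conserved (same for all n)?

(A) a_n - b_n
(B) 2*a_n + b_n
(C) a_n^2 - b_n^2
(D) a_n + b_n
D

Replace a_n by a_{n+1} = b_n and b_n by b_{n+1} = a_n in each option and simplify:
(A) a_n - b_n  ->  (b_n) - (a_n) = -a_n + b_n   [not conserved]
(B) 2*a_n + b_n  ->  2*(b_n) + (a_n) = a_n + 2*b_n   [not conserved]
(C) a_n^2 - b_n^2  ->  (b_n)^2 - (a_n)^2 = -a_n^2 + b_n^2   [not conserved]
(D) a_n + b_n  ->  (b_n) + (a_n) = a_n + b_n   [conserved]

Only (D) a_n + b_n returns to itself after one step, so it is the conserved quantity.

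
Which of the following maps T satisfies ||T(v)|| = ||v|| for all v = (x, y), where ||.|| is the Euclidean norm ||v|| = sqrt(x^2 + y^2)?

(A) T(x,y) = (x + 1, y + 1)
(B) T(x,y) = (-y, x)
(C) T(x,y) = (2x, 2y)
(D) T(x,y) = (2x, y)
B

A transformation preserves a norm if ||T(v)|| = ||v|| for every v; a single vector where the norm changes rules an option out.

(A) T(x,y) = (x + 1, y + 1): v = (1, 0) has norm sqrt((1)^2 + (0)^2) = 1, but T(v) = (2, 1) has norm sqrt(5) -- not preserved.
(B) T(x,y) = (-y, x): preserves the norm -- it is an orthogonal map (a rotation/reflection), and (-y)^2 + (x)^2 simplifies to x^2 + y^2.
(C) T(x,y) = (2x, 2y): v = (1, 0) has norm sqrt((1)^2 + (0)^2) = 1, but T(v) = (2, 0) has norm 2 -- not preserved.
(D) T(x,y) = (2x, y): v = (1, 0) has norm sqrt((1)^2 + (0)^2) = 1, but T(v) = (2, 0) has norm 2 -- not preserved.

Therefore the answer is (B).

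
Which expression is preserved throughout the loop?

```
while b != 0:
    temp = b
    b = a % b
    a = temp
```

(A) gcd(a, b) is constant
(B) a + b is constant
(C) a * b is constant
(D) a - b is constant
A

A loop invariant must hold before the first iteration and be re-established by every execution of the body.

(A) gcd(a, b) is constant: One iteration replaces (a, b) by (b, a mod b). Since a mod b = a - q*b for an integer q, any common divisor of a and b divides b and a mod b, and conversely; hence gcd(b, a mod b) = gcd(a, b). For instance (20, 8) -> (8, 4) keeps gcd = 4. At exit b = 0 and a = gcd of the original inputs.

The other options fail:
(B) a + b is constant: e.g. (a, b) = (20, 8) -> (8, 4): the sum goes from 28 to 12.
(C) a * b is constant: e.g. (a, b) = (20, 8) -> (8, 4): the product goes from 160 to 32.
(D) a - b is constant: e.g. (a, b) = (20, 8) -> (8, 4): the difference goes from 12 to 4.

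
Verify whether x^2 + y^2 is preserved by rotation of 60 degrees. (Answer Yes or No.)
Yes

Applying rotation by 60 degrees: x' = x*cos(60 degrees) - y*sin(60 degrees) = x/2 - sqrt(3)y/2, y' = x*sin(60 degrees) + y*cos(60 degrees) = sqrt(3)x/2 + y/2

Substituting into x^2 + y^2:
(x/2 - sqrt(3)y/2)^2 + (sqrt(3)x/2 + y/2)^2
= x^2 + y^2

This equals the original expression x^2 + y^2, so it IS invariant.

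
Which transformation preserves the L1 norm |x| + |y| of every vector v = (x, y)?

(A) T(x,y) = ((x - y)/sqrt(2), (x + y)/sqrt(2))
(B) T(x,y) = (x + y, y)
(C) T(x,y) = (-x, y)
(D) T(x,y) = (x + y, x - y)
C

A transformation preserves a norm if ||T(v)|| = ||v|| for every v; a single vector where the norm changes rules an option out.

(A) T(x,y) = ((x - y)/sqrt(2), (x + y)/sqrt(2)): v = (1, 0) has norm |1| + |0| = 1, but T(v) = (sqrt(2)/2, sqrt(2)/2) has norm sqrt(2) -- not preserved.
(B) T(x,y) = (x + y, y): v = (0, 1) has norm |0| + |1| = 1, but T(v) = (1, 1) has norm 2 -- not preserved.
(C) T(x,y) = (-x, y): preserves the norm -- it only permutes the coordinates and/or flips signs, which leaves |x| + |y| unchanged.
(D) T(x,y) = (x + y, x - y): v = (1, 0) has norm |1| + |0| = 1, but T(v) = (1, 1) has norm 2 -- not preserved.

Therefore the answer is (C).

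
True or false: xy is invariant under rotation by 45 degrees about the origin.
False

Applying rotation by 45 degrees: x' = x*cos(45 degrees) - y*sin(45 degrees) = sqrt(2)x/2 - sqrt(2)y/2, y' = x*sin(45 degrees) + y*cos(45 degrees) = sqrt(2)x/2 + sqrt(2)y/2

Substituting into xy:
(sqrt(2)x/2 - sqrt(2)y/2)(sqrt(2)x/2 + sqrt(2)y/2)
= x^2/2 - y^2/2

This differs from the original expression xy, so it is NOT invariant.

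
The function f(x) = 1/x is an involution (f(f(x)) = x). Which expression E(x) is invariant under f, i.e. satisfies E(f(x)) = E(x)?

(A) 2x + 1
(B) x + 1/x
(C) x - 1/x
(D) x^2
B

Replace x by f(x) = 1/x in each option and simplify. As a quick numerical cross-check, also compare E(3) with E(f(3)) = E(1/3).

(A) 2x + 1  ->  2(1/x) + 1 = (x + 2)/x; check: E(3) = 7 but E(1/3) = 5/3.   [not invariant]
(B) x + 1/x  ->  (1/x) + 1/(1/x), which simplifies back to x + 1/x; check: E(3) = 10/3, E(1/3) = 10/3.   [invariant]
(C) x - 1/x  ->  (1/x) - 1/(1/x) = -x + 1/x; check: E(3) = 8/3 but E(1/3) = -8/3.   [not invariant]
(D) x^2  ->  (1/x)^2 = x^(-2); check: E(3) = 9 but E(1/3) = 1/9.   [not invariant]

Only (B) is unchanged. E is symmetric under swapping x with f(x) = 1/x, which is exactly what an involution does.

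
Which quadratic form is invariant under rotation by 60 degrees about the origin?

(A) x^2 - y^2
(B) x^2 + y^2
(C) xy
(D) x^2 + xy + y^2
B

Rotation by 60 degrees sends (x, y) to (x/2 - sqrt(3)y/2, sqrt(3)x/2 + y/2).
Substitute the transformed coordinates into each option and compare with the original:
(A) x^2 - y^2  ->  (x/2 - sqrt(3)y/2)^2 - (sqrt(3)x/2 + y/2)^2 = -x^2/2 - sqrt(3)xy + y^2/2   [differs from x^2 - y^2: not invariant]
(B) x^2 + y^2  ->  (x/2 - sqrt(3)y/2)^2 + (sqrt(3)x/2 + y/2)^2 = x^2 + y^2   [equals x^2 + y^2: invariant]
(C) xy  ->  (x/2 - sqrt(3)y/2)(sqrt(3)x/2 + y/2) = sqrt(3)x^2/4 - xy/2 - sqrt(3)y^2/4   [differs from xy: not invariant]
(D) x^2 + xy + y^2  ->  (x/2 - sqrt(3)y/2)^2 + (x/2 - sqrt(3)y/2)(sqrt(3)x/2 + y/2) + (sqrt(3)x/2 + y/2)^2 = sqrt(3)x^2/4 + x^2 - xy/2 - sqrt(3)y^2/4 + y^2   [differs from x^2 + xy + y^2: not invariant]

Only option (B), x^2 + y^2, is unchanged by the transformation.
x^2 + y^2 is the squared distance from the origin, which rotations preserve.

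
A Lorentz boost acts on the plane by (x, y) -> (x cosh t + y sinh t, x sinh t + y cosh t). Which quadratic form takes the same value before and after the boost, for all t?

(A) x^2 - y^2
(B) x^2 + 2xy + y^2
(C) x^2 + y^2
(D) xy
A

Write x' = x cosh t + y sinh t, y' = x sinh t + y cosh t and substitute into each option:
(A) x^2 - y^2: (x cosh t + y sinh t)^2 - (x sinh t + y cosh t)^2 = x^2(cosh^2 t - sinh^2 t) + 2xy(cosh t sinh t - sinh t cosh t) + y^2(sinh^2 t - cosh^2 t) = x^2 - y^2   [invariant, using cosh^2 t - sinh^2 t = 1]
(B) x^2 + 2xy + y^2: (x' + y')^2 with x' + y' = (x + y)(cosh t + sinh t) = (x + y)e^t, so it becomes (x + y)^2 e^(2t)   [not invariant for t != 0]
(C) x^2 + y^2: (x cosh t + y sinh t)^2 + (x sinh t + y cosh t)^2 = (x^2 + y^2)(cosh^2 t + sinh^2 t) + 4xy sinh t cosh t = (x^2 + y^2) cosh 2t + 2xy sinh 2t   [not invariant for t != 0]
(D) xy: (x cosh t + y sinh t)(x sinh t + y cosh t) = xy(cosh^2 t + sinh^2 t) + (x^2 + y^2) sinh t cosh t = xy cosh 2t + (x^2 + y^2)(sinh 2t)/2   [not invariant for t != 0]

Only (A) x^2 - y^2 is unchanged; it is the Minkowski form preserved by Lorentz boosts, just as x^2 + y^2 is preserved by ordinary rotations.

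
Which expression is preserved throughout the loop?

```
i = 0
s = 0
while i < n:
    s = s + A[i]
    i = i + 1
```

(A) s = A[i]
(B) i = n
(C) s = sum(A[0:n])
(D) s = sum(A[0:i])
D

A loop invariant must hold before the first iteration and be re-established by every execution of the body.

(D) s = sum(A[0:i]): Initially i = 0 and s = 0 = sum of the empty slice A[0:0]. If s = sum(A[0:i]) holds at the top of an iteration, the body sets s to sum(A[0:i]) + A[i] = sum(A[0:i+1]) and then i to i+1, so s = sum(A[0:i]) holds again. At exit i = n, giving s = sum(A[0:n]).

The other options fail:
(A) s = A[i]: after the first iteration s = A[0] but i = 1, so s = A[i] compares s with the wrong element (and fails in general).
(B) i = n: false initially (i = 0); it is the exit condition, not an invariant.
(C) s = sum(A[0:n]): false before the loop (s = 0, not the full sum) -- it only becomes true at exit.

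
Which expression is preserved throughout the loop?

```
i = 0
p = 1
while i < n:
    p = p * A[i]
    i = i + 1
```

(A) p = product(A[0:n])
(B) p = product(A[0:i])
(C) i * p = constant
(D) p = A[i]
B

A loop invariant must hold before the first iteration and be re-established by every execution of the body.

(B) p = product(A[0:i]): Initially i = 0 and p = 1 = product of the empty slice A[0:0]. If p = product(A[0:i]) holds at the top of an iteration, the body sets p to product(A[0:i]) * A[i] = product(A[0:i+1]) and then i to i+1, so the property is restored. At exit i = n, giving p = product(A[0:n]).

The other options fail:
(A) p = product(A[0:n]): false before the loop (p = 1, not the full product) -- it only becomes true at exit.
(C) i * p = constant: initially i * p = 0, but after one iteration it is 1 * A[0], which is nonzero in general.
(D) p = A[i]: after the first iteration p = A[0] but i = 1; in general p is a product of several elements, not a single one.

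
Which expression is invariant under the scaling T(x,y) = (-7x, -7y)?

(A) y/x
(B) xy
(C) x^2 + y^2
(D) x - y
A

Under the uniform scaling T(x,y) = (-7x, -7y):
Substitute the transformed coordinates into each option and compare with the original:
(A) y/x  ->  (-7y)/(-7x) = y/x   [equals y/x: invariant]
(B) xy  ->  (-7x)(-7y) = 49xy   [differs from xy: not invariant]
(C) x^2 + y^2  ->  (-7x)^2 + (-7y)^2 = 49x^2 + 49y^2   [differs from x^2 + y^2: not invariant]
(D) x - y  ->  (-7x) - (-7y) = -7x + 7y   [differs from x - y: not invariant]

Only option (A), y/x, is unchanged by the transformation.
The common factor -7 cancels in a ratio of coordinates, while sums, products and sums of squares pick up factors of -7 or 49.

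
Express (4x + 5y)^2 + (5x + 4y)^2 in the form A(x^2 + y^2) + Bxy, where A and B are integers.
41(x^2 + y^2) + 80xy

Expanding: (4x + 5y)^2 = 16x^2 + 40xy + 25y^2
(5x + 4y)^2 = 25x^2 + 40xy + 16y^2
Sum = (16+25)(x^2+y^2) + 80xy = 41(x^2 + y^2) + 80xy
This is symmetric in x and y.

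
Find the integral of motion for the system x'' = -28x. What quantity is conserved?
E = (x')^2 + 28x^2

Multiply the equation by x':
x' * x'' = -28x * x'
The left side is d/dt[(x')^2/2] and the right side is d/dt[-28x^2/2], so
d/dt[(x')^2/2 + 28x^2/2] = 0, i.e. (x')^2/2 + 28x^2/2 = constant.
Multiplying by 2, the integral of motion is E = (x')^2 + 28x^2.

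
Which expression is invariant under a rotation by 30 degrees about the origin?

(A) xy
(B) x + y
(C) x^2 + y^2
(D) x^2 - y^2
C

A rotation by 30 degrees sends (x, y) to (sqrt(3)x/2 - y/2, x/2 + sqrt(3)y/2).
Substitute the transformed coordinates into each option and compare with the original:
(A) xy  ->  (sqrt(3)x/2 - y/2)(x/2 + sqrt(3)y/2) = sqrt(3)x^2/4 + xy/2 - sqrt(3)y^2/4   [differs from xy: not invariant]
(B) x + y  ->  (sqrt(3)x/2 - y/2) + (x/2 + sqrt(3)y/2) = x/2 + sqrt(3)x/2 - y/2 + sqrt(3)y/2   [differs from x + y: not invariant]
(C) x^2 + y^2  ->  (sqrt(3)x/2 - y/2)^2 + (x/2 + sqrt(3)y/2)^2 = x^2 + y^2   [equals x^2 + y^2: invariant]
(D) x^2 - y^2  ->  (sqrt(3)x/2 - y/2)^2 - (x/2 + sqrt(3)y/2)^2 = x^2/2 - sqrt(3)xy - y^2/2   [differs from x^2 - y^2: not invariant]

Only option (C), x^2 + y^2, is unchanged by the transformation.
Geometrically, x^2 + y^2 is the squared distance from the origin, which every rotation about the origin preserves.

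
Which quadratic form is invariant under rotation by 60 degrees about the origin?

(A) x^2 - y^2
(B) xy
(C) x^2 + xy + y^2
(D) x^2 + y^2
D

Rotation by 60 degrees sends (x, y) to (x/2 - sqrt(3)y/2, sqrt(3)x/2 + y/2).
Substitute the transformed coordinates into each option and compare with the original:
(A) x^2 - y^2  ->  (x/2 - sqrt(3)y/2)^2 - (sqrt(3)x/2 + y/2)^2 = -x^2/2 - sqrt(3)xy + y^2/2   [differs from x^2 - y^2: not invariant]
(B) xy  ->  (x/2 - sqrt(3)y/2)(sqrt(3)x/2 + y/2) = sqrt(3)x^2/4 - xy/2 - sqrt(3)y^2/4   [differs from xy: not invariant]
(C) x^2 + xy + y^2  ->  (x/2 - sqrt(3)y/2)^2 + (x/2 - sqrt(3)y/2)(sqrt(3)x/2 + y/2) + (sqrt(3)x/2 + y/2)^2 = sqrt(3)x^2/4 + x^2 - xy/2 - sqrt(3)y^2/4 + y^2   [differs from x^2 + xy + y^2: not invariant]
(D) x^2 + y^2  ->  (x/2 - sqrt(3)y/2)^2 + (sqrt(3)x/2 + y/2)^2 = x^2 + y^2   [equals x^2 + y^2: invariant]

Only option (D), x^2 + y^2, is unchanged by the transformation.
x^2 + y^2 is the squared distance from the origin, which rotations preserve.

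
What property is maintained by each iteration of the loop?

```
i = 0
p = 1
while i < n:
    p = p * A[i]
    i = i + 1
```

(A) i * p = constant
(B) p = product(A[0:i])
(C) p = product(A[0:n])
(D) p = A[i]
B

A loop invariant must hold before the first iteration and be re-established by every execution of the body.

(B) p = product(A[0:i]): Initially i = 0 and p = 1 = product of the empty slice A[0:0]. If p = product(A[0:i]) holds at the top of an iteration, the body sets p to product(A[0:i]) * A[i] = product(A[0:i+1]) and then i to i+1, so the property is restored. At exit i = n, giving p = product(A[0:n]).

The other options fail:
(A) i * p = constant: initially i * p = 0, but after one iteration it is 1 * A[0], which is nonzero in general.
(C) p = product(A[0:n]): false before the loop (p = 1, not the full product) -- it only becomes true at exit.
(D) p = A[i]: after the first iteration p = A[0] but i = 1; in general p is a product of several elements, not a single one.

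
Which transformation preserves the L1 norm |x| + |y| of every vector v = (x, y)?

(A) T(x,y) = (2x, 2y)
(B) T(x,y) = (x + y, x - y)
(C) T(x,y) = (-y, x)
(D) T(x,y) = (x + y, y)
C

A transformation preserves a norm if ||T(v)|| = ||v|| for every v; a single vector where the norm changes rules an option out.

(A) T(x,y) = (2x, 2y): v = (1, 0) has norm |1| + |0| = 1, but T(v) = (2, 0) has norm 2 -- not preserved.
(B) T(x,y) = (x + y, x - y): v = (1, 0) has norm |1| + |0| = 1, but T(v) = (1, 1) has norm 2 -- not preserved.
(C) T(x,y) = (-y, x): preserves the norm -- it only permutes the coordinates and/or flips signs, which leaves |x| + |y| unchanged.
(D) T(x,y) = (x + y, y): v = (0, 1) has norm |0| + |1| = 1, but T(v) = (1, 1) has norm 2 -- not preserved.

Therefore the answer is (C).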